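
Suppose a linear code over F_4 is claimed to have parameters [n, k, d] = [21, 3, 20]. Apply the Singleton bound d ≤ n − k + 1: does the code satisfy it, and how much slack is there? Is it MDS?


Singleton RHS = n − k + 1 = 19, slack = -1, bound violated (no such code; not MDS).

Singleton bound: d ≤ n − k + 1.
Here n = 21, k = 3, so n − k + 1 = 19.
Given d = 20, check d ≤ 19: NO.
Slack = (n − k + 1) − d = -1.
The slack is negative: d = 20 exceeds n − k + 1 = 19 by 1, so the Singleton bound is violated and no linear [21, 3, 20]_4 code can exist. In particular it is not MDS (MDS requires d = n − k + 1 exactly).
Description: the claimed parameters are [21, 3, 20]_4; such a code would be impossible (violates the Singleton bound).


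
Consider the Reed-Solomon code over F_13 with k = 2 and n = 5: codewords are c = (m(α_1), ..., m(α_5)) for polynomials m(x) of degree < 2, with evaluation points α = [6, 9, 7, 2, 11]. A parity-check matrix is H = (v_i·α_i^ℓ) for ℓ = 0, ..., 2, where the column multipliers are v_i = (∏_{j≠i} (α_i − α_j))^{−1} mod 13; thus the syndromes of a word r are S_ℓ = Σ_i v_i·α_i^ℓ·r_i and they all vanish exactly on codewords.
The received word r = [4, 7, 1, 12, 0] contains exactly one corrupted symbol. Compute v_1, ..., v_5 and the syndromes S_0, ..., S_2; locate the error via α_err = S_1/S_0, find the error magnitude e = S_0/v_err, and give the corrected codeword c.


S = (9, 2, 12), error at position 1, error magnitude e = 6, c = [11, 7, 1, 12, 0].

Step 1: column multipliers v_i = (∏_{j≠i}(α_i − α_j))^{−1} mod 13.
  i = 1 (α = 6): (6−9)(6−7)(6−2)(6−11) = (−3)·(−1)·4·(−5) = −60 ≡ 5, so v_1 = 5^{−1} = 8 (mod 13).
  i = 2 (α = 9): (9−6)(9−7)(9−2)(9−11) = 3·2·7·(−2) = −84 ≡ 7, so v_2 = 7^{−1} = 2 (mod 13).
  i = 3 (α = 7): (7−6)(7−9)(7−2)(7−11) = 1·(−2)·5·(−4) = 40 ≡ 1, so v_3 = 1^{−1} = 1 (mod 13).
  i = 4 (α = 2): (2−6)(2−9)(2−7)(2−11) = (−4)·(−7)·(−5)·(−9) = 1260 ≡ 12, so v_4 = 12^{−1} = 12 (mod 13).
  i = 5 (α = 11): (11−6)(11−9)(11−7)(11−2) = 5·2·4·9 = 360 ≡ 9, so v_5 = 9^{−1} = 3 (mod 13).
  v = [8, 2, 1, 12, 3].
Step 2: syndromes of r = [4, 7, 1, 12, 0] (all sums mod 13).
  S_0 = Σ v_i r_i = 8·4 + 2·7 + 1·1 + 12·12 + 3·0 = 191 ≡ 9.
  S_1 = Σ v_i α_i r_i = 8·6·4 + 2·9·7 + 1·7·1 + 12·2·12 + 3·11·0 = 613 ≡ 2.
  α_i^2 mod 13 = [10, 3, 10, 4, 4].
  S_2 = Σ v_i α_i^2 r_i = 8·10·4 + 2·3·7 + 1·10·1 + 12·4·12 + 3·4·0 = 948 ≡ 12.
  S = (9, 2, 12) ≠ 0, so r is not a codeword (an error is present).
Step 3: locate the error. For a single error e at position i, S_ℓ = v_i·e·α_i^ℓ, so α_err = S_1/S_0.
  S_0^{−1} = 9^{−1} = 3 (mod 13), so α_err = 2·3 = 6 ≡ 6 = α_1. Error position i = 1.
  Consistency check: S_2/S_1 = 12·7 = 84 ≡ 6 = α_err ✓ (single-error assumption holds).
Step 4: error magnitude e = S_0/v_1 = S_0·∏_{j≠1}(α_1 − α_j) = 9·5 = 45 ≡ 6 (mod 13).
Step 5: correct position 1: c_1 = r_1 − e = 4 − 6 ≡ 11 (mod 13). Hence c = [11, 7, 1, 12, 0].
  Check: interpolating c through the α_i gives m(x) = 6 + 3·x (degree < 2) with m(α_i) = c_i for every i, so c is indeed a codeword.


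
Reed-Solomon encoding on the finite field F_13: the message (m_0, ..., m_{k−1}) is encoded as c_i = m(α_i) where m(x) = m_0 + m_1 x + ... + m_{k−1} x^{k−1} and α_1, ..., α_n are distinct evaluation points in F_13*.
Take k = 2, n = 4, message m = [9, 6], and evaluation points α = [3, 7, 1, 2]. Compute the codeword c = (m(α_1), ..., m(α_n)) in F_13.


c = [1, 12, 2, 8]

Message polynomial: m(x) = 9 + 6·x (mod 13).
For each evaluation point α_i, compute m(α_i) mod 13:
  α_1 = 3: Horner steps 6 → 1, so m(3) = 1.
  α_2 = 7: Horner steps 6 → 12, so m(7) = 12.
  α_3 = 1: Horner steps 6 → 2, so m(1) = 2.
  α_4 = 2: Horner steps 6 → 8, so m(2) = 8.
Codeword c = [1, 12, 2, 8] ∈ F_13^4.


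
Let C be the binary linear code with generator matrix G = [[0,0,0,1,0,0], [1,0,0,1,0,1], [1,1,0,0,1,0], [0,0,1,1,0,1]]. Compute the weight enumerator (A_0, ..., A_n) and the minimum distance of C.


Weight distribution: A_0 = 1, A_1 = 1, A_2 = 3, A_3 = 6, A_4 = 3, A_5 = 1, A_6 = 1. Minimum distance d = 1.

Enumerate all 2^4 = 16 messages m ∈ F_2^4.
For each, compute codeword c = mG in F_2^6, then tally its weight.
  m = 0000 → c = 000000, weight = 0.
  m = 1000 → c = 000100, weight = 1.
  m = 0100 → c = 100101, weight = 3.
  m = 1100 → c = 100001, weight = 2.
  m = 0010 → c = 110010, weight = 3.
  m = 1010 → c = 110110, weight = 4.
  m = 0110 → c = 010111, weight = 4.
  m = 1110 → c = 010011, weight = 3.
  m = 0001 → c = 001101, weight = 3.
  m = 1001 → c = 001001, weight = 2.
  m = 0101 → c = 101000, weight = 2.
  m = 1101 → c = 101100, weight = 3.
  m = 0011 → c = 111111, weight = 6.
  m = 1011 → c = 111011, weight = 5.
  m = 0111 → c = 011010, weight = 3.
  m = 1111 → c = 011110, weight = 4.
Tally weights:
  weight 0: 1 codewords.
  weight 1: 1 codewords.
  weight 2: 3 codewords.
  weight 3: 6 codewords.
  weight 4: 3 codewords.
  weight 5: 1 codewords.
  weight 6: 1 codewords.
Minimum distance d = smallest w > 0 with A_w > 0 = 1.
Sanity: Σ A_w = 16 = 2^4 = 16 ✓.


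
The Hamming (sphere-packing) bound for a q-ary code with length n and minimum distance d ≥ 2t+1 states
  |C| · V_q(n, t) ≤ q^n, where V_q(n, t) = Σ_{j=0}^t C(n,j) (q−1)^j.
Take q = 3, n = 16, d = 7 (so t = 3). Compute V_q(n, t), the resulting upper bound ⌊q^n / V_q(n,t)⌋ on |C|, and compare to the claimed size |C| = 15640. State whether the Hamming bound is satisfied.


V_q(n, t) = 4993, q^n = 43046721, Hamming bound = 8621, |C| = 15640 > bound (violated).

Step 1: Compute V_q(n, t) = Σ_{j=0}^3 C(n, j) (q−1)^j.
  j = 0: C(16,0)·(2)^0 = 1·1 = 1.
  j = 1: C(16,1)·(2)^1 = 16·2 = 32.
  j = 2: C(16,2)·(2)^2 = 120·4 = 480.
  j = 3: C(16,3)·(2)^3 = 560·8 = 4480.
  V_q(n, t) = 1 + 32 + 480 + 4480 = 4993.
Step 2: q^n = 3^16 = 43046721.
Step 3: Hamming bound ⌊q^n / V_q(n,t)⌋ = ⌊43046721/4993⌋ = 8621.
Step 4: Compare |C| = 15640 to 8621: violated.
The claimed |C| lies above the Hamming bound, so no 3-ary code of length 16 with d ≥ 7 can have 15640 codewords.


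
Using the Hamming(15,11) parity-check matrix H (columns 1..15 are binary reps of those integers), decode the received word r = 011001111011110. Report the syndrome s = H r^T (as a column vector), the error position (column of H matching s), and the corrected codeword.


s = (0, 1, 0, 1)^T, error position = 5, corrected codeword c = 011011111011110

Compute s = H r^T mod 2 one row at a time:
  s_1 = 1 + 1 + 0 + 1 + 1 + 1 + 1 + 0 = 6 ≡ 0 (mod 2).
  s_2 = 0 + 0 + 1 + 1 + 1 + 1 + 1 + 0 = 5 ≡ 1 (mod 2).
  s_3 = 1 + 1 + 1 + 1 + 0 + 1 + 1 + 0 = 6 ≡ 0 (mod 2).
  s_4 = 0 + 1 + 0 + 1 + 1 + 1 + 1 + 0 = 5 ≡ 1 (mod 2).
s = (0, 1, 0, 1)^T — this equals column 5 of H (binary 0101), so error is at position 5.
Correct: flip bit 5 of r = 011001111011110 to get c = 011011111011110.


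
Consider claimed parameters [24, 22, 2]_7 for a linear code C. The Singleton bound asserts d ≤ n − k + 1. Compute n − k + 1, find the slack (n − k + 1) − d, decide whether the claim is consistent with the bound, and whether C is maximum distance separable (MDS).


Singleton RHS = n − k + 1 = 3, slack = 1, bound satisfied, not MDS.

Singleton bound: d ≤ n − k + 1.
Here n = 24, k = 22, so n − k + 1 = 3.
Given d = 2, check d ≤ 3: YES.
Slack = (n − k + 1) − d = 1.
The code is NOT MDS (slack = 1 > 0).
Description: the claimed parameters are [24, 22, 2]_7; such a code would be non-MDS.


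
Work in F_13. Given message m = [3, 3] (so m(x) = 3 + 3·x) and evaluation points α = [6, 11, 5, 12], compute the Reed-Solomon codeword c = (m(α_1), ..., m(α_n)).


c = [8, 10, 5, 0]

Message polynomial: m(x) = 3 + 3·x (mod 13).
For each evaluation point α_i, compute m(α_i) mod 13:
  α_1 = 6: Horner steps 3 → 8, so m(6) = 8.
  α_2 = 11: Horner steps 3 → 10, so m(11) = 10.
  α_3 = 5: Horner steps 3 → 5, so m(5) = 5.
  α_4 = 12: Horner steps 3 → 0, so m(12) = 0.
Codeword c = [8, 10, 5, 0] ∈ F_13^4.


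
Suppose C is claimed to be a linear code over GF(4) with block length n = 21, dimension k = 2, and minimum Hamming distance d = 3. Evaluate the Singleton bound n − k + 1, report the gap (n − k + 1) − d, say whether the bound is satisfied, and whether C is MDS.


Singleton RHS = n − k + 1 = 20, slack = 17, bound satisfied, not MDS.

Singleton bound: d ≤ n − k + 1.
Here n = 21, k = 2, so n − k + 1 = 20.
Given d = 3, check d ≤ 20: YES.
Slack = (n − k + 1) − d = 17.
The code is NOT MDS (slack = 17 > 0).
Description: the claimed parameters are [21, 2, 3]_4; such a code would be non-MDS.


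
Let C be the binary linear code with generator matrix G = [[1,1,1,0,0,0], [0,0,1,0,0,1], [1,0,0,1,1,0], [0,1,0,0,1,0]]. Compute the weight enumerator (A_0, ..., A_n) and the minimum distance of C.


Weight distribution: A_0 = 1, A_2 = 4, A_3 = 6, A_4 = 3, A_5 = 2. Minimum distance d = 2.

Enumerate all 2^4 = 16 messages m ∈ F_2^4.
For each, compute codeword c = mG in F_2^6, then tally its weight.
  m = 0000 → c = 000000, weight = 0.
  m = 1000 → c = 111000, weight = 3.
  m = 0100 → c = 001001, weight = 2.
  m = 1100 → c = 110001, weight = 3.
  m = 0010 → c = 100110, weight = 3.
  m = 1010 → c = 011110, weight = 4.
  m = 0110 → c = 101111, weight = 5.
  m = 1110 → c = 010111, weight = 4.
  m = 0001 → c = 010010, weight = 2.
  m = 1001 → c = 101010, weight = 3.
  m = 0101 → c = 011011, weight = 4.
  m = 1101 → c = 100011, weight = 3.
  m = 0011 → c = 110100, weight = 3.
  m = 1011 → c = 001100, weight = 2.
  m = 0111 → c = 111101, weight = 5.
  m = 1111 → c = 000101, weight = 2.
Tally weights:
  weight 0: 1 codewords.
  weight 2: 4 codewords.
  weight 3: 6 codewords.
  weight 4: 3 codewords.
  weight 5: 2 codewords.
Minimum distance d = smallest w > 0 with A_w > 0 = 2.
Sanity: Σ A_w = 16 = 2^4 = 16 ✓.


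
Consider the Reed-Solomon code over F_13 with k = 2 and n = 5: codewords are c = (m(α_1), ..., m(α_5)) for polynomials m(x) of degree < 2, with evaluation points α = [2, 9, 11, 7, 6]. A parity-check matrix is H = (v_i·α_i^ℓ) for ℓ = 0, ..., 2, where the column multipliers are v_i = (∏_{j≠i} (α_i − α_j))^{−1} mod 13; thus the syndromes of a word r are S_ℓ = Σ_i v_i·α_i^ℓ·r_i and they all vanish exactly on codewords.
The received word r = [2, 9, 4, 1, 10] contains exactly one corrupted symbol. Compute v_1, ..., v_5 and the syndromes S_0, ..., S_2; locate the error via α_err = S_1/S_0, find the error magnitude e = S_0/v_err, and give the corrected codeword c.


S = (5, 10, 7), error at position 1, error magnitude e = 8, c = [7, 9, 4, 1, 10].

Step 1: column multipliers v_i = (∏_{j≠i}(α_i − α_j))^{−1} mod 13.
  i = 1 (α = 2): (2−9)(2−11)(2−7)(2−6) = (−7)·(−9)·(−5)·(−4) = 1260 ≡ 12, so v_1 = 12^{−1} = 12 (mod 13).
  i = 2 (α = 9): (9−2)(9−11)(9−7)(9−6) = 7·(−2)·2·3 = −84 ≡ 7, so v_2 = 7^{−1} = 2 (mod 13).
  i = 3 (α = 11): (11−2)(11−9)(11−7)(11−6) = 9·2·4·5 = 360 ≡ 9, so v_3 = 9^{−1} = 3 (mod 13).
  i = 4 (α = 7): (7−2)(7−9)(7−11)(7−6) = 5·(−2)·(−4)·1 = 40 ≡ 1, so v_4 = 1^{−1} = 1 (mod 13).
  i = 5 (α = 6): (6−2)(6−9)(6−11)(6−7) = 4·(−3)·(−5)·(−1) = −60 ≡ 5, so v_5 = 5^{−1} = 8 (mod 13).
  v = [12, 2, 3, 1, 8].
Step 2: syndromes of r = [2, 9, 4, 1, 10] (all sums mod 13).
  S_0 = Σ v_i r_i = 12·2 + 2·9 + 3·4 + 1·1 + 8·10 = 135 ≡ 5.
  S_1 = Σ v_i α_i r_i = 12·2·2 + 2·9·9 + 3·11·4 + 1·7·1 + 8·6·10 = 829 ≡ 10.
  α_i^2 mod 13 = [4, 3, 4, 10, 10].
  S_2 = Σ v_i α_i^2 r_i = 12·4·2 + 2·3·9 + 3·4·4 + 1·10·1 + 8·10·10 = 1008 ≡ 7.
  S = (5, 10, 7) ≠ 0, so r is not a codeword (an error is present).
Step 3: locate the error. For a single error e at position i, S_ℓ = v_i·e·α_i^ℓ, so α_err = S_1/S_0.
  S_0^{−1} = 5^{−1} = 8 (mod 13), so α_err = 10·8 = 80 ≡ 2 = α_1. Error position i = 1.
  Consistency check: S_2/S_1 = 7·4 = 28 ≡ 2 = α_err ✓ (single-error assumption holds).
Step 4: error magnitude e = S_0/v_1 = S_0·∏_{j≠1}(α_1 − α_j) = 5·12 = 60 ≡ 8 (mod 13).
Step 5: correct position 1: c_1 = r_1 − e = 2 − 8 ≡ 7 (mod 13). Hence c = [7, 9, 4, 1, 10].
  Check: interpolating c through the α_i gives m(x) = 12 + 4·x (degree < 2) with m(α_i) = c_i for every i, so c is indeed a codeword.


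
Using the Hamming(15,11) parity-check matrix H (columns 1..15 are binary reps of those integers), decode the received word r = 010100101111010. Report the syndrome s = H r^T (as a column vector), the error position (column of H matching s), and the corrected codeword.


s = (1, 0, 1, 1)^T, error position = 11, corrected codeword c = 010100101101010

Compute s = H r^T mod 2 one row at a time:
  s_1 = 0 + 1 + 1 + 1 + 1 + 0 + 1 + 0 = 5 ≡ 1 (mod 2).
  s_2 = 1 + 0 + 0 + 1 + 1 + 0 + 1 + 0 = 4 ≡ 0 (mod 2).
  s_3 = 1 + 0 + 0 + 1 + 1 + 1 + 1 + 0 = 5 ≡ 1 (mod 2).
  s_4 = 0 + 0 + 0 + 1 + 1 + 1 + 0 + 0 = 3 ≡ 1 (mod 2).
s = (1, 0, 1, 1)^T — this equals column 11 of H (binary 1011), so error is at position 11.
Correct: flip bit 11 of r = 010100101111010 to get c = 010100101101010.


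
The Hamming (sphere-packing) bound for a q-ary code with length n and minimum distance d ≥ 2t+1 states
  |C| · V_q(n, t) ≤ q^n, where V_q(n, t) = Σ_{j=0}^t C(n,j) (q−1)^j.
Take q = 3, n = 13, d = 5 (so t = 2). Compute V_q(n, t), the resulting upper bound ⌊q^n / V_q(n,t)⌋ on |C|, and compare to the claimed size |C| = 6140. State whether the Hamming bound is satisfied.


V_q(n, t) = 339, q^n = 1594323, Hamming bound = 4703, |C| = 6140 > bound (violated).

Step 1: Compute V_q(n, t) = Σ_{j=0}^2 C(n, j) (q−1)^j.
  j = 0: C(13,0)·(2)^0 = 1·1 = 1.
  j = 1: C(13,1)·(2)^1 = 13·2 = 26.
  j = 2: C(13,2)·(2)^2 = 78·4 = 312.
  V_q(n, t) = 1 + 26 + 312 = 339.
Step 2: q^n = 3^13 = 1594323.
Step 3: Hamming bound ⌊q^n / V_q(n,t)⌋ = ⌊1594323/339⌋ = 4703.
Step 4: Compare |C| = 6140 to 4703: violated.
The claimed |C| lies above the Hamming bound, so no 3-ary code of length 13 with d ≥ 5 can have 6140 codewords.


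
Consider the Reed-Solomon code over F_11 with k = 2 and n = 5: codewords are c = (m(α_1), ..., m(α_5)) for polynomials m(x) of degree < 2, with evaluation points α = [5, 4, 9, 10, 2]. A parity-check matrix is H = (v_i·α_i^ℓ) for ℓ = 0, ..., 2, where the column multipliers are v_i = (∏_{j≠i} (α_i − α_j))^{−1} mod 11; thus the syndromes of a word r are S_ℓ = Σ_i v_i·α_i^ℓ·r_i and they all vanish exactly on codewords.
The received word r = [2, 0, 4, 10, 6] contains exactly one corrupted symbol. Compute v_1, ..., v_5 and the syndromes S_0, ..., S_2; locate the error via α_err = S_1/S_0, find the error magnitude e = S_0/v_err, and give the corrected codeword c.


S = (8, 10, 7), error at position 2, error magnitude e = 4, c = [2, 7, 4, 10, 6].

Step 1: column multipliers v_i = (∏_{j≠i}(α_i − α_j))^{−1} mod 11.
  i = 1 (α = 5): (5−4)(5−9)(5−10)(5−2) = 1·(−4)·(−5)·3 = 60 ≡ 5, so v_1 = 5^{−1} = 9 (mod 11).
  i = 2 (α = 4): (4−5)(4−9)(4−10)(4−2) = (−1)·(−5)·(−6)·2 = −60 ≡ 6, so v_2 = 6^{−1} = 2 (mod 11).
  i = 3 (α = 9): (9−5)(9−4)(9−10)(9−2) = 4·5·(−1)·7 = −140 ≡ 3, so v_3 = 3^{−1} = 4 (mod 11).
  i = 4 (α = 10): (10−5)(10−4)(10−9)(10−2) = 5·6·1·8 = 240 ≡ 9, so v_4 = 9^{−1} = 5 (mod 11).
  i = 5 (α = 2): (2−5)(2−4)(2−9)(2−10) = (−3)·(−2)·(−7)·(−8) = 336 ≡ 6, so v_5 = 6^{−1} = 2 (mod 11).
  v = [9, 2, 4, 5, 2].
Step 2: syndromes of r = [2, 0, 4, 10, 6] (all sums mod 11).
  S_0 = Σ v_i r_i = 9·2 + 2·0 + 4·4 + 5·10 + 2·6 = 96 ≡ 8.
  S_1 = Σ v_i α_i r_i = 9·5·2 + 2·4·0 + 4·9·4 + 5·10·10 + 2·2·6 = 758 ≡ 10.
  α_i^2 mod 11 = [3, 5, 4, 1, 4].
  S_2 = Σ v_i α_i^2 r_i = 9·3·2 + 2·5·0 + 4·4·4 + 5·1·10 + 2·4·6 = 216 ≡ 7.
  S = (8, 10, 7) ≠ 0, so r is not a codeword (an error is present).
Step 3: locate the error. For a single error e at position i, S_ℓ = v_i·e·α_i^ℓ, so α_err = S_1/S_0.
  S_0^{−1} = 8^{−1} = 7 (mod 11), so α_err = 10·7 = 70 ≡ 4 = α_2. Error position i = 2.
  Consistency check: S_2/S_1 = 7·10 = 70 ≡ 4 = α_err ✓ (single-error assumption holds).
Step 4: error magnitude e = S_0/v_2 = S_0·∏_{j≠2}(α_2 − α_j) = 8·6 = 48 ≡ 4 (mod 11).
Step 5: correct position 2: c_2 = r_2 − e = 0 − 4 ≡ 7 (mod 11). Hence c = [2, 7, 4, 10, 6].
  Check: interpolating c through the α_i gives m(x) = 5 + 6·x (degree < 2) with m(α_i) = c_i for every i, so c is indeed a codeword.


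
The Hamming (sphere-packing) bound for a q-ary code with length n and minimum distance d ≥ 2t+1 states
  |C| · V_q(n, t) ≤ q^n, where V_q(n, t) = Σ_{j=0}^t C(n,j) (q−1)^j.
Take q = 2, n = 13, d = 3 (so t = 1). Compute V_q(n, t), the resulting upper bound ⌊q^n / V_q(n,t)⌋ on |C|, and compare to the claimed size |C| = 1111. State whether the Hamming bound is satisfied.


V_q(n, t) = 14, q^n = 8192, Hamming bound = 585, |C| = 1111 > bound (violated).

Step 1: Compute V_q(n, t) = Σ_{j=0}^1 C(n, j) (q−1)^j.
  j = 0: C(13,0)·(1)^0 = 1·1 = 1.
  j = 1: C(13,1)·(1)^1 = 13·1 = 13.
  V_q(n, t) = 1 + 13 = 14.
Step 2: q^n = 2^13 = 8192.
Step 3: Hamming bound ⌊q^n / V_q(n,t)⌋ = ⌊8192/14⌋ = 585.
Step 4: Compare |C| = 1111 to 585: violated.
The claimed |C| lies above the Hamming bound, so no 2-ary code of length 13 with d ≥ 3 can have 1111 codewords.


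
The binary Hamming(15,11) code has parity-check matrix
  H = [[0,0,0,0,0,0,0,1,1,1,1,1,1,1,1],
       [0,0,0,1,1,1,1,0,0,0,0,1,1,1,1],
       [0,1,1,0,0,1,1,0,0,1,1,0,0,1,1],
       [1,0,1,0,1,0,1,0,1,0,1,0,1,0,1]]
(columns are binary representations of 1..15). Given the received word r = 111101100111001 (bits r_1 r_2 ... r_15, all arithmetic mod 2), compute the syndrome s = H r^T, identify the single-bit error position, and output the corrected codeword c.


s = (0, 1, 1, 1)^T, error position = 7, corrected codeword c = 111101000111001

Compute s = H r^T mod 2 one row at a time:
  s_1 = 0 + 0 + 1 + 1 + 1 + 0 + 0 + 1 = 4 ≡ 0 (mod 2).
  s_2 = 1 + 0 + 1 + 1 + 1 + 0 + 0 + 1 = 5 ≡ 1 (mod 2).
  s_3 = 1 + 1 + 1 + 1 + 1 + 1 + 0 + 1 = 7 ≡ 1 (mod 2).
  s_4 = 1 + 1 + 0 + 1 + 0 + 1 + 0 + 1 = 5 ≡ 1 (mod 2).
s = (0, 1, 1, 1)^T — this equals column 7 of H (binary 0111), so error is at position 7.
Correct: flip bit 7 of r = 111101100111001 to get c = 111101000111001.


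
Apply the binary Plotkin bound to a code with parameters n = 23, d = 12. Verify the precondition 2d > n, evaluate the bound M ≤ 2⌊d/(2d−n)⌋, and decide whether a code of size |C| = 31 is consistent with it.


Plotkin bound M ≤ 24; given |C| = 31 > bound (violated).

Check applicability: 2d = 24, n = 23.
2d − n = 1 > 0, so Plotkin applies.
Compute d/(2d−n) = 12/1 ≈ 12.0000.
⌊d/(2d−n)⌋ = 12.
Plotkin bound: M ≤ 2·12 = 24.
Given |C| = 31, check: VIOLATED.
This |C| is above the Plotkin bound, so no binary code with n = 23, d = 12 and 31 codewords exists.


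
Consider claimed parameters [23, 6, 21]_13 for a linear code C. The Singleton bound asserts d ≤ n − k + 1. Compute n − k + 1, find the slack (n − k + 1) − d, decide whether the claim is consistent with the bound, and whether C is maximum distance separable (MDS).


Singleton RHS = n − k + 1 = 18, slack = -3, bound violated (no such code; not MDS).

Singleton bound: d ≤ n − k + 1.
Here n = 23, k = 6, so n − k + 1 = 18.
Given d = 21, check d ≤ 18: NO.
Slack = (n − k + 1) − d = -3.
The slack is negative: d = 21 exceeds n − k + 1 = 18 by 3, so the Singleton bound is violated and no linear [23, 6, 21]_13 code can exist. In particular it is not MDS (MDS requires d = n − k + 1 exactly).
Description: the claimed parameters are [23, 6, 21]_13; such a code would be impossible (violates the Singleton bound).


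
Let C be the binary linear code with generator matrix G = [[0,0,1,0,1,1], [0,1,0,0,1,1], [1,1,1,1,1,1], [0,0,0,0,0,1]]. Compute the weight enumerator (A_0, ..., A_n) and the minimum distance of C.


Weight distribution: A_0 = 1, A_1 = 1, A_2 = 3, A_3 = 6, A_4 = 3, A_5 = 1, A_6 = 1. Minimum distance d = 1.

Enumerate all 2^4 = 16 messages m ∈ F_2^4.
For each, compute codeword c = mG in F_2^6, then tally its weight.
  m = 0000 → c = 000000, weight = 0.
  m = 1000 → c = 001011, weight = 3.
  m = 0100 → c = 010011, weight = 3.
  m = 1100 → c = 011000, weight = 2.
  m = 0010 → c = 111111, weight = 6.
  m = 1010 → c = 110100, weight = 3.
  m = 0110 → c = 101100, weight = 3.
  m = 1110 → c = 100111, weight = 4.
  m = 0001 → c = 000001, weight = 1.
  m = 1001 → c = 001010, weight = 2.
  m = 0101 → c = 010010, weight = 2.
  m = 1101 → c = 011001, weight = 3.
  m = 0011 → c = 111110, weight = 5.
  m = 1011 → c = 110101, weight = 4.
  m = 0111 → c = 101101, weight = 4.
  m = 1111 → c = 100110, weight = 3.
Tally weights:
  weight 0: 1 codewords.
  weight 1: 1 codewords.
  weight 2: 3 codewords.
  weight 3: 6 codewords.
  weight 4: 3 codewords.
  weight 5: 1 codewords.
  weight 6: 1 codewords.
Minimum distance d = smallest w > 0 with A_w > 0 = 1.
Sanity: Σ A_w = 16 = 2^4 = 16 ✓.


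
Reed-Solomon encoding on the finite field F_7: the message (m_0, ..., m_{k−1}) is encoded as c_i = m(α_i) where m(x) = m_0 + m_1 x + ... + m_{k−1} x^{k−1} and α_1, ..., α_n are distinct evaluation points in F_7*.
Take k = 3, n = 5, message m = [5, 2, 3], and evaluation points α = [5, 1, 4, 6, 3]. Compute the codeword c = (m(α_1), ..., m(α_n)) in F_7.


c = [6, 3, 5, 6, 3]

Message polynomial: m(x) = 5 + 2·x + 3·x^2 (mod 7).
For each evaluation point α_i, compute m(α_i) mod 7:
  α_1 = 5: Horner steps 3 → 3 → 6, so m(5) = 6.
  α_2 = 1: Horner steps 3 → 5 → 3, so m(1) = 3.
  α_3 = 4: Horner steps 3 → 0 → 5, so m(4) = 5.
  α_4 = 6: Horner steps 3 → 6 → 6, so m(6) = 6.
  α_5 = 3: Horner steps 3 → 4 → 3, so m(3) = 3.
Codeword c = [6, 3, 5, 6, 3] ∈ F_7^5.


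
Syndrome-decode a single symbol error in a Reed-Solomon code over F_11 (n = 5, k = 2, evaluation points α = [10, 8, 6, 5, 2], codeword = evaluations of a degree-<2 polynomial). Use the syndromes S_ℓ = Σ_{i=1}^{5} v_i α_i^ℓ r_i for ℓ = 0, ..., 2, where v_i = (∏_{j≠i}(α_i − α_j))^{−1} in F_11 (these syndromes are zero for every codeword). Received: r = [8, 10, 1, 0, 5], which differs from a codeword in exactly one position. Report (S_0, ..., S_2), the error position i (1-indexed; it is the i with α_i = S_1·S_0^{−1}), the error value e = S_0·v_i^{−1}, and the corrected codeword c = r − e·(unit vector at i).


S = (2, 10, 6), error at position 4, error magnitude e = 9, c = [8, 10, 1, 2, 5].

Step 1: column multipliers v_i = (∏_{j≠i}(α_i − α_j))^{−1} mod 11.
  i = 1 (α = 10): (10−8)(10−6)(10−5)(10−2) = 2·4·5·8 = 320 ≡ 1, so v_1 = 1^{−1} = 1 (mod 11).
  i = 2 (α = 8): (8−10)(8−6)(8−5)(8−2) = (−2)·2·3·6 = −72 ≡ 5, so v_2 = 5^{−1} = 9 (mod 11).
  i = 3 (α = 6): (6−10)(6−8)(6−5)(6−2) = (−4)·(−2)·1·4 = 32 ≡ 10, so v_3 = 10^{−1} = 10 (mod 11).
  i = 4 (α = 5): (5−10)(5−8)(5−6)(5−2) = (−5)·(−3)·(−1)·3 = −45 ≡ 10, so v_4 = 10^{−1} = 10 (mod 11).
  i = 5 (α = 2): (2−10)(2−8)(2−6)(2−5) = (−8)·(−6)·(−4)·(−3) = 576 ≡ 4, so v_5 = 4^{−1} = 3 (mod 11).
  v = [1, 9, 10, 10, 3].
Step 2: syndromes of r = [8, 10, 1, 0, 5] (all sums mod 11).
  S_0 = Σ v_i r_i = 1·8 + 9·10 + 10·1 + 10·0 + 3·5 = 123 ≡ 2.
  S_1 = Σ v_i α_i r_i = 1·10·8 + 9·8·10 + 10·6·1 + 10·5·0 + 3·2·5 = 890 ≡ 10.
  α_i^2 mod 11 = [1, 9, 3, 3, 4].
  S_2 = Σ v_i α_i^2 r_i = 1·1·8 + 9·9·10 + 10·3·1 + 10·3·0 + 3·4·5 = 908 ≡ 6.
  S = (2, 10, 6) ≠ 0, so r is not a codeword (an error is present).
Step 3: locate the error. For a single error e at position i, S_ℓ = v_i·e·α_i^ℓ, so α_err = S_1/S_0.
  S_0^{−1} = 2^{−1} = 6 (mod 11), so α_err = 10·6 = 60 ≡ 5 = α_4. Error position i = 4.
  Consistency check: S_2/S_1 = 6·10 = 60 ≡ 5 = α_err ✓ (single-error assumption holds).
Step 4: error magnitude e = S_0/v_4 = S_0·∏_{j≠4}(α_4 − α_j) = 2·10 = 20 ≡ 9 (mod 11).
Step 5: correct position 4: c_4 = r_4 − e = 0 − 9 ≡ 2 (mod 11). Hence c = [8, 10, 1, 2, 5].
  Check: interpolating c through the α_i gives m(x) = 7 + 10·x (degree < 2) with m(α_i) = c_i for every i, so c is indeed a codeword.


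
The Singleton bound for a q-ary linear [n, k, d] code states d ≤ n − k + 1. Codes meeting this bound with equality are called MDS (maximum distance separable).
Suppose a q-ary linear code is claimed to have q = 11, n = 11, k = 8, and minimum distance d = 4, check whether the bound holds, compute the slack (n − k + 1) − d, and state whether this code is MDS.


Singleton RHS = n − k + 1 = 4, slack = 0, bound satisfied, MDS.

Singleton bound: d ≤ n − k + 1.
Here n = 11, k = 8, so n − k + 1 = 4.
Given d = 4, check d ≤ 4: YES.
Slack = (n − k + 1) − d = 0.
The code is MDS (slack = 0).
Description: the claimed parameters are [11, 8, 4]_11; such a code would be MDS (meets Singleton bound).


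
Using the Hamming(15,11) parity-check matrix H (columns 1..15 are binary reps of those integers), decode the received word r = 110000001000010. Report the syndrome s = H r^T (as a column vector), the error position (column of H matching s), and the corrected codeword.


s = (0, 1, 0, 0)^T, error position = 4, corrected codeword c = 110100001000010

Compute s = H r^T mod 2 one row at a time:
  s_1 = 0 + 1 + 0 + 0 + 0 + 0 + 1 + 0 = 2 ≡ 0 (mod 2).
  s_2 = 0 + 0 + 0 + 0 + 0 + 0 + 1 + 0 = 1 ≡ 1 (mod 2).
  s_3 = 1 + 0 + 0 + 0 + 0 + 0 + 1 + 0 = 2 ≡ 0 (mod 2).
  s_4 = 1 + 0 + 0 + 0 + 1 + 0 + 0 + 0 = 2 ≡ 0 (mod 2).
s = (0, 1, 0, 0)^T — this equals column 4 of H (binary 0100), so error is at position 4.
Correct: flip bit 4 of r = 110000001000010 to get c = 110100001000010.


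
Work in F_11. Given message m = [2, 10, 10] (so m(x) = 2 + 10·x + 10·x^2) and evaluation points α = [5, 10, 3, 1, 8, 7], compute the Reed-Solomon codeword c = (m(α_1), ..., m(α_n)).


c = [5, 2, 1, 0, 7, 1]

Message polynomial: m(x) = 2 + 10·x + 10·x^2 (mod 11).
For each evaluation point α_i, compute m(α_i) mod 11:
  α_1 = 5: Horner steps 10 → 5 → 5, so m(5) = 5.
  α_2 = 10: Horner steps 10 → 0 → 2, so m(10) = 2.
  α_3 = 3: Horner steps 10 → 7 → 1, so m(3) = 1.
  α_4 = 1: Horner steps 10 → 9 → 0, so m(1) = 0.
  α_5 = 8: Horner steps 10 → 2 → 7, so m(8) = 7.
  α_6 = 7: Horner steps 10 → 3 → 1, so m(7) = 1.
Codeword c = [5, 2, 1, 0, 7, 1] ∈ F_11^6.


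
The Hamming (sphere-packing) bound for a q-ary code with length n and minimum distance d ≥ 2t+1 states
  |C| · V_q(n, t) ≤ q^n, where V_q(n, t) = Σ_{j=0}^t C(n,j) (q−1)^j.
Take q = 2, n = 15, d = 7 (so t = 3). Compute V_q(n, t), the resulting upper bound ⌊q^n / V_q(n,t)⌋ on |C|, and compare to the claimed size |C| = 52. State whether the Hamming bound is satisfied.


V_q(n, t) = 576, q^n = 32768, Hamming bound = 56, |C| = 52 ≤ bound (satisfied).

Step 1: Compute V_q(n, t) = Σ_{j=0}^3 C(n, j) (q−1)^j.
  j = 0: C(15,0)·(1)^0 = 1·1 = 1.
  j = 1: C(15,1)·(1)^1 = 15·1 = 15.
  j = 2: C(15,2)·(1)^2 = 105·1 = 105.
  j = 3: C(15,3)·(1)^3 = 455·1 = 455.
  V_q(n, t) = 1 + 15 + 105 + 455 = 576.
Step 2: q^n = 2^15 = 32768.
Step 3: Hamming bound ⌊q^n / V_q(n,t)⌋ = ⌊32768/576⌋ = 56.
Step 4: Compare |C| = 52 to 56: satisfied.
The claimed |C| lies below the Hamming bound.


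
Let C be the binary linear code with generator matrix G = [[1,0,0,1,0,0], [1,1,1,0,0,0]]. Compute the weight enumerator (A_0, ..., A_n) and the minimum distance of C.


Weight distribution: A_0 = 1, A_2 = 1, A_3 = 2. Minimum distance d = 2.

Enumerate all 2^2 = 4 messages m ∈ F_2^2.
For each, compute codeword c = mG in F_2^6, then tally its weight.
  m = 00 → c = 000000, weight = 0.
  m = 10 → c = 100100, weight = 2.
  m = 01 → c = 111000, weight = 3.
  m = 11 → c = 011100, weight = 3.
Tally weights:
  weight 0: 1 codewords.
  weight 2: 1 codewords.
  weight 3: 2 codewords.
Minimum distance d = smallest w > 0 with A_w > 0 = 2.
Sanity: Σ A_w = 4 = 2^2 = 4 ✓.


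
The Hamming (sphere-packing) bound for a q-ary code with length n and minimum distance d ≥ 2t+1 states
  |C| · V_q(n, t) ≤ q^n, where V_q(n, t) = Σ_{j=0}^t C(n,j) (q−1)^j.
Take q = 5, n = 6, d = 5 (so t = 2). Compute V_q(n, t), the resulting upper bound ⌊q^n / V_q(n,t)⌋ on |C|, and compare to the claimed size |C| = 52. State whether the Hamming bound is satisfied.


V_q(n, t) = 265, q^n = 15625, Hamming bound = 58, |C| = 52 ≤ bound (satisfied).

Step 1: Compute V_q(n, t) = Σ_{j=0}^2 C(n, j) (q−1)^j.
  j = 0: C(6,0)·(4)^0 = 1·1 = 1.
  j = 1: C(6,1)·(4)^1 = 6·4 = 24.
  j = 2: C(6,2)·(4)^2 = 15·16 = 240.
  V_q(n, t) = 1 + 24 + 240 = 265.
Step 2: q^n = 5^6 = 15625.
Step 3: Hamming bound ⌊q^n / V_q(n,t)⌋ = ⌊15625/265⌋ = 58.
Step 4: Compare |C| = 52 to 58: satisfied.
The claimed |C| lies below the Hamming bound.


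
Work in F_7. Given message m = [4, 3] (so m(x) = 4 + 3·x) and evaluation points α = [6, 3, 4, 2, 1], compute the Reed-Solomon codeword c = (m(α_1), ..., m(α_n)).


c = [1, 6, 2, 3, 0]

Message polynomial: m(x) = 4 + 3·x (mod 7).
For each evaluation point α_i, compute m(α_i) mod 7:
  α_1 = 6: Horner steps 3 → 1, so m(6) = 1.
  α_2 = 3: Horner steps 3 → 6, so m(3) = 6.
  α_3 = 4: Horner steps 3 → 2, so m(4) = 2.
  α_4 = 2: Horner steps 3 → 3, so m(2) = 3.
  α_5 = 1: Horner steps 3 → 0, so m(1) = 0.
Codeword c = [1, 6, 2, 3, 0] ∈ F_7^5.


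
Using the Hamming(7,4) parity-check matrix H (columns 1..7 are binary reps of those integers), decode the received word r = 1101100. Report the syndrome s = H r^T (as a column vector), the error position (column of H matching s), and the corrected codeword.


s = (0, 1, 0)^T, error position = 2, corrected codeword c = 1001100

Compute s = H r^T mod 2 one row at a time:
  s_1 = 1 + 1 + 0 + 0 = 2 ≡ 0 (mod 2).
  s_2 = 1 + 0 + 0 + 0 = 1 ≡ 1 (mod 2).
  s_3 = 1 + 0 + 1 + 0 = 2 ≡ 0 (mod 2).
s = (0, 1, 0)^T — this equals column 2 of H (binary 010), so error is at position 2.
Correct: flip bit 2 of r = 1101100 to get c = 1001100.


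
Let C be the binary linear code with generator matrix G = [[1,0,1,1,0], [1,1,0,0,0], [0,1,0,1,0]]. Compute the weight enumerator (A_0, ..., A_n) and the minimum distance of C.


Weight distribution: A_0 = 1, A_1 = 1, A_2 = 3, A_3 = 3. Minimum distance d = 1.

Enumerate all 2^3 = 8 messages m ∈ F_2^3.
For each, compute codeword c = mG in F_2^5, then tally its weight.
  m = 000 → c = 00000, weight = 0.
  m = 100 → c = 10110, weight = 3.
  m = 010 → c = 11000, weight = 2.
  m = 110 → c = 01110, weight = 3.
  m = 001 → c = 01010, weight = 2.
  m = 101 → c = 11100, weight = 3.
  m = 011 → c = 10010, weight = 2.
  m = 111 → c = 00100, weight = 1.
Tally weights:
  weight 0: 1 codewords.
  weight 1: 1 codewords.
  weight 2: 3 codewords.
  weight 3: 3 codewords.
Minimum distance d = smallest w > 0 with A_w > 0 = 1.
Sanity: Σ A_w = 8 = 2^3 = 8 ✓.


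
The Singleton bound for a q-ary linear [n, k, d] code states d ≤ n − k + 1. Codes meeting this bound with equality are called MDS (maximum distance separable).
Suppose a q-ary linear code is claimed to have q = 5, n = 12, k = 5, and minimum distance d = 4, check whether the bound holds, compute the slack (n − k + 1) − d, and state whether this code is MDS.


Singleton RHS = n − k + 1 = 8, slack = 4, bound satisfied, not MDS.

Singleton bound: d ≤ n − k + 1.
Here n = 12, k = 5, so n − k + 1 = 8.
Given d = 4, check d ≤ 8: YES.
Slack = (n − k + 1) − d = 4.
The code is NOT MDS (slack = 4 > 0).
Description: the claimed parameters are [12, 5, 4]_5; such a code would be non-MDS.


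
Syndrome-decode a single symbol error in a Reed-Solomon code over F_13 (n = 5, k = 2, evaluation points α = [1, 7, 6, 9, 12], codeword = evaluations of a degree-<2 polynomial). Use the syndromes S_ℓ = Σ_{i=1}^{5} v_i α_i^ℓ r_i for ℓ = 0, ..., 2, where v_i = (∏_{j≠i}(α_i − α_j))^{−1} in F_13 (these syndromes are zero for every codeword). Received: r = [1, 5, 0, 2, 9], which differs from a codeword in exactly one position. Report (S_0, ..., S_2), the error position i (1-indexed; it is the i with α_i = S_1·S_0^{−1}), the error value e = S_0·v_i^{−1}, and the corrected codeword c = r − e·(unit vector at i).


S = (9, 4, 9), error at position 5, error magnitude e = 5, c = [1, 5, 0, 2, 4].

Step 1: column multipliers v_i = (∏_{j≠i}(α_i − α_j))^{−1} mod 13.
  i = 1 (α = 1): (1−7)(1−6)(1−9)(1−12) = (−6)·(−5)·(−8)·(−11) = 2640 ≡ 1, so v_1 = 1^{−1} = 1 (mod 13).
  i = 2 (α = 7): (7−1)(7−6)(7−9)(7−12) = 6·1·(−2)·(−5) = 60 ≡ 8, so v_2 = 8^{−1} = 5 (mod 13).
  i = 3 (α = 6): (6−1)(6−7)(6−9)(6−12) = 5·(−1)·(−3)·(−6) = −90 ≡ 1, so v_3 = 1^{−1} = 1 (mod 13).
  i = 4 (α = 9): (9−1)(9−7)(9−6)(9−12) = 8·2·3·(−3) = −144 ≡ 12, so v_4 = 12^{−1} = 12 (mod 13).
  i = 5 (α = 12): (12−1)(12−7)(12−6)(12−9) = 11·5·6·3 = 990 ≡ 2, so v_5 = 2^{−1} = 7 (mod 13).
  v = [1, 5, 1, 12, 7].
Step 2: syndromes of r = [1, 5, 0, 2, 9] (all sums mod 13).
  S_0 = Σ v_i r_i = 1·1 + 5·5 + 1·0 + 12·2 + 7·9 = 113 ≡ 9.
  S_1 = Σ v_i α_i r_i = 1·1·1 + 5·7·5 + 1·6·0 + 12·9·2 + 7·12·9 = 1148 ≡ 4.
  α_i^2 mod 13 = [1, 10, 10, 3, 1].
  S_2 = Σ v_i α_i^2 r_i = 1·1·1 + 5·10·5 + 1·10·0 + 12·3·2 + 7·1·9 = 386 ≡ 9.
  S = (9, 4, 9) ≠ 0, so r is not a codeword (an error is present).
Step 3: locate the error. For a single error e at position i, S_ℓ = v_i·e·α_i^ℓ, so α_err = S_1/S_0.
  S_0^{−1} = 9^{−1} = 3 (mod 13), so α_err = 4·3 = 12 ≡ 12 = α_5. Error position i = 5.
  Consistency check: S_2/S_1 = 9·10 = 90 ≡ 12 = α_err ✓ (single-error assumption holds).
Step 4: error magnitude e = S_0/v_5 = S_0·∏_{j≠5}(α_5 − α_j) = 9·2 = 18 ≡ 5 (mod 13).
Step 5: correct position 5: c_5 = r_5 − e = 9 − 5 ≡ 4 (mod 13). Hence c = [1, 5, 0, 2, 4].
  Check: interpolating c through the α_i gives m(x) = 9 + 5·x (degree < 2) with m(α_i) = c_i for every i, so c is indeed a codeword.


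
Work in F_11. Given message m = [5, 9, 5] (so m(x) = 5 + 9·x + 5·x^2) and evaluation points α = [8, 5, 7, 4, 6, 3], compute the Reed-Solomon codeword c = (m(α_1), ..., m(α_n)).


c = [1, 10, 5, 0, 8, 0]

Message polynomial: m(x) = 5 + 9·x + 5·x^2 (mod 11).
For each evaluation point α_i, compute m(α_i) mod 11:
  α_1 = 8: Horner steps 5 → 5 → 1, so m(8) = 1.
  α_2 = 5: Horner steps 5 → 1 → 10, so m(5) = 10.
  α_3 = 7: Horner steps 5 → 0 → 5, so m(7) = 5.
  α_4 = 4: Horner steps 5 → 7 → 0, so m(4) = 0.
  α_5 = 6: Horner steps 5 → 6 → 8, so m(6) = 8.
  α_6 = 3: Horner steps 5 → 2 → 0, so m(3) = 0.
Codeword c = [1, 10, 5, 0, 8, 0] ∈ F_11^6.


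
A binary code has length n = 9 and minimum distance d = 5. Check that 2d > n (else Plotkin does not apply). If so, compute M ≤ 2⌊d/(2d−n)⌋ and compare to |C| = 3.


Plotkin bound M ≤ 10; given |C| = 3 ≤ bound (satisfied).

Check applicability: 2d = 10, n = 9.
2d − n = 1 > 0, so Plotkin applies.
Compute d/(2d−n) = 5/1 ≈ 5.0000.
⌊d/(2d−n)⌋ = 5.
Plotkin bound: M ≤ 2·5 = 10.
Given |C| = 3, check: satisfied.
This |C| is below the Plotkin bound.


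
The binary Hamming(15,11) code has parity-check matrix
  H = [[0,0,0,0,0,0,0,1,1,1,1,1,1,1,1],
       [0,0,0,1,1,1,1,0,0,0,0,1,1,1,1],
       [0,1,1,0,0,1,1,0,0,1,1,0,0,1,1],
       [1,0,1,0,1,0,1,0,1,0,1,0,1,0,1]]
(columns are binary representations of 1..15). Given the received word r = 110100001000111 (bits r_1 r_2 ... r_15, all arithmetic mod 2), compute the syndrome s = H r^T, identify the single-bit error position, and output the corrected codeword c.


s = (0, 0, 1, 0)^T, error position = 2, corrected codeword c = 100100001000111

Compute s = H r^T mod 2 one row at a time:
  s_1 = 0 + 1 + 0 + 0 + 0 + 1 + 1 + 1 = 4 ≡ 0 (mod 2).
  s_2 = 1 + 0 + 0 + 0 + 0 + 1 + 1 + 1 = 4 ≡ 0 (mod 2).
  s_3 = 1 + 0 + 0 + 0 + 0 + 0 + 1 + 1 = 3 ≡ 1 (mod 2).
  s_4 = 1 + 0 + 0 + 0 + 1 + 0 + 1 + 1 = 4 ≡ 0 (mod 2).
s = (0, 0, 1, 0)^T — this equals column 2 of H (binary 0010), so error is at position 2.
Correct: flip bit 2 of r = 110100001000111 to get c = 100100001000111.


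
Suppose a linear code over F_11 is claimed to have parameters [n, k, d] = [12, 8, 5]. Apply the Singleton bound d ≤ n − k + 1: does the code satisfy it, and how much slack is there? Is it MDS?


Singleton RHS = n − k + 1 = 5, slack = 0, bound satisfied, MDS.

Singleton bound: d ≤ n − k + 1.
Here n = 12, k = 8, so n − k + 1 = 5.
Given d = 5, check d ≤ 5: YES.
Slack = (n − k + 1) − d = 0.
The code is MDS (slack = 0).
Description: the claimed parameters are [12, 8, 5]_11; such a code would be MDS (meets Singleton bound).


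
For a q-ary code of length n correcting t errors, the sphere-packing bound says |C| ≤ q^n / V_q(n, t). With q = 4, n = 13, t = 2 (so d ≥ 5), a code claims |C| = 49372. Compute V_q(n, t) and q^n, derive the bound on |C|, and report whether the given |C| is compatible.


V_q(n, t) = 742, q^n = 67108864, Hamming bound = 90443, |C| = 49372 ≤ bound (satisfied).

Step 1: Compute V_q(n, t) = Σ_{j=0}^2 C(n, j) (q−1)^j.
  j = 0: C(13,0)·(3)^0 = 1·1 = 1.
  j = 1: C(13,1)·(3)^1 = 13·3 = 39.
  j = 2: C(13,2)·(3)^2 = 78·9 = 702.
  V_q(n, t) = 1 + 39 + 702 = 742.
Step 2: q^n = 4^13 = 67108864.
Step 3: Hamming bound ⌊q^n / V_q(n,t)⌋ = ⌊67108864/742⌋ = 90443.
Step 4: Compare |C| = 49372 to 90443: satisfied.
The claimed |C| lies below the Hamming bound.


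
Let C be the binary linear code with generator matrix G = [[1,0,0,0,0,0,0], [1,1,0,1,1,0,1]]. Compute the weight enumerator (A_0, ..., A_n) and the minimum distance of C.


Weight distribution: A_0 = 1, A_1 = 1, A_4 = 1, A_5 = 1. Minimum distance d = 1.

Enumerate all 2^2 = 4 messages m ∈ F_2^2.
For each, compute codeword c = mG in F_2^7, then tally its weight.
  m = 00 → c = 0000000, weight = 0.
  m = 10 → c = 1000000, weight = 1.
  m = 01 → c = 1101101, weight = 5.
  m = 11 → c = 0101101, weight = 4.
Tally weights:
  weight 0: 1 codewords.
  weight 1: 1 codewords.
  weight 4: 1 codewords.
  weight 5: 1 codewords.
Minimum distance d = smallest w > 0 with A_w > 0 = 1.
Sanity: Σ A_w = 4 = 2^2 = 4 ✓.


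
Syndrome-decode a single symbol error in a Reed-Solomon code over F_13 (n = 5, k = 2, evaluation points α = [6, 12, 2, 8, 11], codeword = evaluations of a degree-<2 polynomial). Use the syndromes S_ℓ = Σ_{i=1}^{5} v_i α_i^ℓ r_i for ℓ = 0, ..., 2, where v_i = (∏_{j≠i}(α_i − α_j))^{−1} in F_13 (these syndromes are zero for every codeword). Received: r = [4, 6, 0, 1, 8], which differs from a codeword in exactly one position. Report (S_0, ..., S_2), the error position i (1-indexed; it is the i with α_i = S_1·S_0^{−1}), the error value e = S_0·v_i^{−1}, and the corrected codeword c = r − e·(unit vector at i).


S = (11, 1, 6), error at position 1, error magnitude e = 12, c = [5, 6, 0, 1, 8].

Step 1: column multipliers v_i = (∏_{j≠i}(α_i − α_j))^{−1} mod 13.
  i = 1 (α = 6): (6−12)(6−2)(6−8)(6−11) = (−6)·4·(−2)·(−5) = −240 ≡ 7, so v_1 = 7^{−1} = 2 (mod 13).
  i = 2 (α = 12): (12−6)(12−2)(12−8)(12−11) = 6·10·4·1 = 240 ≡ 6, so v_2 = 6^{−1} = 11 (mod 13).
  i = 3 (α = 2): (2−6)(2−12)(2−8)(2−11) = (−4)·(−10)·(−6)·(−9) = 2160 ≡ 2, so v_3 = 2^{−1} = 7 (mod 13).
  i = 4 (α = 8): (8−6)(8−12)(8−2)(8−11) = 2·(−4)·6·(−3) = 144 ≡ 1, so v_4 = 1^{−1} = 1 (mod 13).
  i = 5 (α = 11): (11−6)(11−12)(11−2)(11−8) = 5·(−1)·9·3 = −135 ≡ 8, so v_5 = 8^{−1} = 5 (mod 13).
  v = [2, 11, 7, 1, 5].
Step 2: syndromes of r = [4, 6, 0, 1, 8] (all sums mod 13).
  S_0 = Σ v_i r_i = 2·4 + 11·6 + 7·0 + 1·1 + 5·8 = 115 ≡ 11.
  S_1 = Σ v_i α_i r_i = 2·6·4 + 11·12·6 + 7·2·0 + 1·8·1 + 5·11·8 = 1288 ≡ 1.
  α_i^2 mod 13 = [10, 1, 4, 12, 4].
  S_2 = Σ v_i α_i^2 r_i = 2·10·4 + 11·1·6 + 7·4·0 + 1·12·1 + 5·4·8 = 318 ≡ 6.
  S = (11, 1, 6) ≠ 0, so r is not a codeword (an error is present).
Step 3: locate the error. For a single error e at position i, S_ℓ = v_i·e·α_i^ℓ, so α_err = S_1/S_0.
  S_0^{−1} = 11^{−1} = 6 (mod 13), so α_err = 1·6 = 6 ≡ 6 = α_1. Error position i = 1.
  Consistency check: S_2/S_1 = 6·1 = 6 ≡ 6 = α_err ✓ (single-error assumption holds).
Step 4: error magnitude e = S_0/v_1 = S_0·∏_{j≠1}(α_1 − α_j) = 11·7 = 77 ≡ 12 (mod 13).
Step 5: correct position 1: c_1 = r_1 − e = 4 − 12 ≡ 5 (mod 13). Hence c = [5, 6, 0, 1, 8].
  Check: interpolating c through the α_i gives m(x) = 4 + 11·x (degree < 2) with m(α_i) = c_i for every i, so c is indeed a codeword.
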